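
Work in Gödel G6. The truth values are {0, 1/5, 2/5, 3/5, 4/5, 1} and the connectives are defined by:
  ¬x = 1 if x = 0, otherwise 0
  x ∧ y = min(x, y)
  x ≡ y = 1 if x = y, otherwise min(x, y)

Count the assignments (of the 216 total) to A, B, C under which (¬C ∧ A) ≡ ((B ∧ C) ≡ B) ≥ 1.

6

value 1: 6 assignments (counts)
value 4/5: 1 assignment
value 3/5: 1 assignment
value 2/5: 1 assignment
value 1/5: 1 assignment
value 0: 206 assignments
So 6 of the 216 assignments meet the threshold.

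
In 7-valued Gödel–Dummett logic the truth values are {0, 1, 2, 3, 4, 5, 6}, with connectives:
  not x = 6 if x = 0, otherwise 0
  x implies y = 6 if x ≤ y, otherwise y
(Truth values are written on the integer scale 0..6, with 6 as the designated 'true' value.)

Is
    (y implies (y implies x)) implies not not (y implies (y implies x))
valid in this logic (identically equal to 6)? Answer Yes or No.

At x = 0, y = 2, for instance:
y implies x = 2 implies 0 = 0
y implies (y implies x) = 2 implies 0 = 0
not (y implies (y implies x)) = not 0 = 6
not not (y implies (y implies x)) = not 6 = 0
(y implies (y implies x)) implies not not (y implies (y implies x)) = 0 implies 0 = 6
and checking the remaining 48 assignments likewise gives ≥ 6 in every case.

Yes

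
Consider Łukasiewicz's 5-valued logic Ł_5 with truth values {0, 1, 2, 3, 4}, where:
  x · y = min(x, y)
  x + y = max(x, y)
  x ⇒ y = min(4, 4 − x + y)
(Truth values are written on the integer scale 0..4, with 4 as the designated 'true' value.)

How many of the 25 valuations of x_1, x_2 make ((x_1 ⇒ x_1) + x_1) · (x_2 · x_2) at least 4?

value 4: 5 assignments (counts)
value 3: 5 assignments
value 2: 5 assignments
value 1: 5 assignments
value 0: 5 assignments
So 5 of the 25 assignments meet the threshold.

5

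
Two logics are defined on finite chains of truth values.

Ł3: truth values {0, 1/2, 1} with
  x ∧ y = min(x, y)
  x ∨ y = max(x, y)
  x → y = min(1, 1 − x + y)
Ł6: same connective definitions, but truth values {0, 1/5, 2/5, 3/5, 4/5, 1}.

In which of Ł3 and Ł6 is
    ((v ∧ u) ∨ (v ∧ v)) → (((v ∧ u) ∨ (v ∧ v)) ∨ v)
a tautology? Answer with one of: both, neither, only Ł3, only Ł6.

both

In Ł3: every assignment gives 1 — tautology.
In Ł6: every assignment gives 1 — tautology.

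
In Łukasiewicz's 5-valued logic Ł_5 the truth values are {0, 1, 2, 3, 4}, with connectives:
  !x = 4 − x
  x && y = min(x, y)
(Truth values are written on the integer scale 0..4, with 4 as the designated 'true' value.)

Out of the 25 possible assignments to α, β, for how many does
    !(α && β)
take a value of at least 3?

16

value 4: 9 assignments (counts)
value 3: 7 assignments (counts)
value 2: 5 assignments
value 1: 3 assignments
value 0: 1 assignment
So 16 of the 25 assignments meet the threshold.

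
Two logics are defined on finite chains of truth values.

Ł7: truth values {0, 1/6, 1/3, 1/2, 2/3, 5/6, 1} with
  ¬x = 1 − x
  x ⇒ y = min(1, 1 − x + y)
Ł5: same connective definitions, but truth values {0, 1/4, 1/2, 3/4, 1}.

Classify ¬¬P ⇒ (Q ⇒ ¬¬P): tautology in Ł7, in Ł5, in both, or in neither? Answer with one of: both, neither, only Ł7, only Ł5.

both

In Ł7: every assignment gives 1 — tautology.
In Ł5: every assignment gives 1 — tautology.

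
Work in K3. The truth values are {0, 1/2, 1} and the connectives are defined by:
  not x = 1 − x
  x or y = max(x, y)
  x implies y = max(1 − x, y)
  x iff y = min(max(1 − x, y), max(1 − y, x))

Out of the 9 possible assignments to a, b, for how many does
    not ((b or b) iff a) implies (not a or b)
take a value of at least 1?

a = 0, b = 0 ↦ 1  ≥
a = 0, b = 1/2 ↦ 1  ≥
a = 0, b = 1 ↦ 1  ≥
a = 1/2, b = 0 ↦ 1/2  <
a = 1/2, b = 1/2 ↦ 1/2  <
a = 1/2, b = 1 ↦ 1  ≥
a = 1, b = 0 ↦ 0  <
a = 1, b = 1/2 ↦ 1/2  <
a = 1, b = 1 ↦ 1  ≥
So 5 of the 9 assignments meet the threshold.

5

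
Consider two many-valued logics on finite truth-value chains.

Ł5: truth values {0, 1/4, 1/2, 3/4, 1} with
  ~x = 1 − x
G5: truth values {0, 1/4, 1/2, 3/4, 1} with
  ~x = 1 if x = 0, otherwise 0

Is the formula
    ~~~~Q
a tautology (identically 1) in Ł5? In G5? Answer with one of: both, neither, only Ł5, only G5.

neither

In Ł5: at Q = 0 the value is 0 — not a tautology.
In G5: at Q = 0 the value is 0 — not a tautology.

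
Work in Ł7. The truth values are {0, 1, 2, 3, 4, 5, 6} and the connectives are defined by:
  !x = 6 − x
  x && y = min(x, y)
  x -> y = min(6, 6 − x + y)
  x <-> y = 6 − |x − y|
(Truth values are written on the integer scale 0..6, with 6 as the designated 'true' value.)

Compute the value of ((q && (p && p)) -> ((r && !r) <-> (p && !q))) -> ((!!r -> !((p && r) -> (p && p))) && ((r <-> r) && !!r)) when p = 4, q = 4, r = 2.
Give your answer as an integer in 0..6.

2

p && p = 4 && 4 = 4
q && (p && p) = 4 && 4 = 4
!r = !2 = 4
r && !r = 2 && 4 = 2
!q = !4 = 2
p && !q = 4 && 2 = 2
(r && !r) <-> (p && !q) = 2 <-> 2 = 6
(q && (p && p)) -> ((r && !r) <-> (p && !q)) = 4 -> 6 = 6
!r = !2 = 4
!!r = !4 = 2
p && r = 4 && 2 = 2
p && p = 4 && 4 = 4
(p && r) -> (p && p) = 2 -> 4 = 6
!((p && r) -> (p && p)) = !6 = 0
!!r -> !((p && r) -> (p && p)) = 2 -> 0 = 4
r <-> r = 2 <-> 2 = 6
!r = !2 = 4
!!r = !4 = 2
(r <-> r) && !!r = 6 && 2 = 2
(!!r -> !((p && r) -> (p && p))) && ((r <-> r) && !!r) = 4 && 2 = 2
((q && (p && p)) -> ((r && !r) <-> (p && !q))) -> ((!!r -> !((p && r) -> (p && p))) && ((r <-> r) && !!r)) = 6 -> 2 = 2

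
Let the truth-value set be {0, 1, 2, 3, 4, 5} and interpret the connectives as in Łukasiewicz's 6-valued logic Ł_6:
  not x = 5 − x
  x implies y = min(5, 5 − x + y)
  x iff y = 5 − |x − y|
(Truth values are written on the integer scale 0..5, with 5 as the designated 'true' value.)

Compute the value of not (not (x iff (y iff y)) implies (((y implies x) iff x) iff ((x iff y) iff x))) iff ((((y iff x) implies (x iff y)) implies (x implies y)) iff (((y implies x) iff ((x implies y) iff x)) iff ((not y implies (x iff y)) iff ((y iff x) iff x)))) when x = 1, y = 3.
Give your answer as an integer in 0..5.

y iff y = 3 iff 3 = 5
x iff (y iff y) = 1 iff 5 = 1
not (x iff (y iff y)) = not 1 = 4
y implies x = 3 implies 1 = 3
(y implies x) iff x = 3 iff 1 = 3
x iff y = 1 iff 3 = 3
(x iff y) iff x = 3 iff 1 = 3
((y implies x) iff x) iff ((x iff y) iff x) = 3 iff 3 = 5
not (x iff (y iff y)) implies (((y implies x) iff x) iff ((x iff y) iff x)) = 4 implies 5 = 5
not (not (x iff (y iff y)) implies (((y implies x) iff x) iff ((x iff y) iff x))) = not 5 = 0
y iff x = 3 iff 1 = 3
x iff y = 1 iff 3 = 3
(y iff x) implies (x iff y) = 3 implies 3 = 5
x implies y = 1 implies 3 = 5
((y iff x) implies (x iff y)) implies (x implies y) = 5 implies 5 = 5
y implies x = 3 implies 1 = 3
x implies y = 1 implies 3 = 5
(x implies y) iff x = 5 iff 1 = 1
(y implies x) iff ((x implies y) iff x) = 3 iff 1 = 3
not y = not 3 = 2
x iff y = 1 iff 3 = 3
not y implies (x iff y) = 2 implies 3 = 5
y iff x = 3 iff 1 = 3
(y iff x) iff x = 3 iff 1 = 3
(not y implies (x iff y)) iff ((y iff x) iff x) = 5 iff 3 = 3
((y implies x) iff ((x implies y) iff x)) iff ((not y implies (x iff y)) iff ((y iff x) iff x)) = 3 iff 3 = 5
(((y iff x) implies (x iff y)) implies (x implies y)) iff (((y implies x) iff ((x implies y) iff x)) iff ((not y implies (x iff y)) iff ((y iff x) iff x))) = 5 iff 5 = 5
not (not (x iff (y iff y)) implies (((y implies x) iff x) iff ((x iff y) iff x))) iff ((((y iff x) implies (x iff y)) implies (x implies y)) iff (((y implies x) iff ((x implies y) iff x)) iff ((not y implies (x iff y)) iff ((y iff x) iff x)))) = 0 iff 5 = 0

0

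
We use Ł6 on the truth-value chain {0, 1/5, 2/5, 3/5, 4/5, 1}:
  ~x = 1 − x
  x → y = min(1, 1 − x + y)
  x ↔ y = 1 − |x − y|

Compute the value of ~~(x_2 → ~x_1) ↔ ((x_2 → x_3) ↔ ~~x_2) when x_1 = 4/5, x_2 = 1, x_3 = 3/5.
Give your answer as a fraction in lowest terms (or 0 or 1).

3/5

~x_1 = ~4/5 = 1/5
x_2 → ~x_1 = 1 → 1/5 = 1/5
~(x_2 → ~x_1) = ~1/5 = 4/5
~~(x_2 → ~x_1) = ~4/5 = 1/5
x_2 → x_3 = 1 → 3/5 = 3/5
~x_2 = ~1 = 0
~~x_2 = ~0 = 1
(x_2 → x_3) ↔ ~~x_2 = 3/5 ↔ 1 = 3/5
~~(x_2 → ~x_1) ↔ ((x_2 → x_3) ↔ ~~x_2) = 1/5 ↔ 3/5 = 3/5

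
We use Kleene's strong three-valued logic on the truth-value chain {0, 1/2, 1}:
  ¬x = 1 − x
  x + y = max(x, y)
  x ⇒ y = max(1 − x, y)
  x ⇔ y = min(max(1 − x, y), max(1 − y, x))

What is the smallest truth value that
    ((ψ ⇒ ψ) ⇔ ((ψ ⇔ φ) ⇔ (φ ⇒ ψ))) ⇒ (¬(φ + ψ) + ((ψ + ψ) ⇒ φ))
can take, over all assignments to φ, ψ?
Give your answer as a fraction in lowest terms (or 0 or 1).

Take φ = 0, ψ = 1/2:
ψ ⇒ ψ = 1/2 ⇒ 1/2 = 1/2
ψ ⇔ φ = 1/2 ⇔ 0 = 1/2
φ ⇒ ψ = 0 ⇒ 1/2 = 1
(ψ ⇔ φ) ⇔ (φ ⇒ ψ) = 1/2 ⇔ 1 = 1/2
(ψ ⇒ ψ) ⇔ ((ψ ⇔ φ) ⇔ (φ ⇒ ψ)) = 1/2 ⇔ 1/2 = 1/2
φ + ψ = 0 + 1/2 = 1/2
¬(φ + ψ) = ¬1/2 = 1/2
ψ + ψ = 1/2 + 1/2 = 1/2
(ψ + ψ) ⇒ φ = 1/2 ⇒ 0 = 1/2
¬(φ + ψ) + ((ψ + ψ) ⇒ φ) = 1/2 + 1/2 = 1/2
((ψ ⇒ ψ) ⇔ ((ψ ⇔ φ) ⇔ (φ ⇒ ψ))) ⇒ (¬(φ + ψ) + ((ψ + ψ) ⇒ φ)) = 1/2 ⇒ 1/2 = 1/2
No assignment yields a value below 1/2, so this is the minimum.

1/2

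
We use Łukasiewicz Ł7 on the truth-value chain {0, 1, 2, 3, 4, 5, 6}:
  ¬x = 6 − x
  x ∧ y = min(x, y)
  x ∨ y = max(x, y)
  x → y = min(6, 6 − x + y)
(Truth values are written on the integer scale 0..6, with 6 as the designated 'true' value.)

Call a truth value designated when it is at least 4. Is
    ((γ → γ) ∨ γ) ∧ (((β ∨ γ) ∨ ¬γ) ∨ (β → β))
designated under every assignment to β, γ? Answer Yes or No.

Yes

At β = 2, γ = 0, for instance:
γ → γ = 0 → 0 = 6
(γ → γ) ∨ γ = 6 ∨ 0 = 6
β ∨ γ = 2 ∨ 0 = 2
¬γ = ¬0 = 6
(β ∨ γ) ∨ ¬γ = 2 ∨ 6 = 6
β → β = 2 → 2 = 6
((β ∨ γ) ∨ ¬γ) ∨ (β → β) = 6 ∨ 6 = 6
((γ → γ) ∨ γ) ∧ (((β ∨ γ) ∨ ¬γ) ∨ (β → β)) = 6 ∧ 6 = 6
and checking the remaining 48 assignments likewise gives ≥ 4 in every case.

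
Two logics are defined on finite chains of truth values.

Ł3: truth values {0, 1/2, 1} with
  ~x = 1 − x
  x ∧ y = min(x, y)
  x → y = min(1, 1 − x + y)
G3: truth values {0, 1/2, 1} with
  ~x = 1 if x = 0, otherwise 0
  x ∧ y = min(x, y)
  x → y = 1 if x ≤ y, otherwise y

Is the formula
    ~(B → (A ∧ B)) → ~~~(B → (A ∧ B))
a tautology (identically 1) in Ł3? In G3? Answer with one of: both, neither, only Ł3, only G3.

In Ł3: every assignment gives 1 — tautology.
In G3: every assignment gives 1 — tautology.

both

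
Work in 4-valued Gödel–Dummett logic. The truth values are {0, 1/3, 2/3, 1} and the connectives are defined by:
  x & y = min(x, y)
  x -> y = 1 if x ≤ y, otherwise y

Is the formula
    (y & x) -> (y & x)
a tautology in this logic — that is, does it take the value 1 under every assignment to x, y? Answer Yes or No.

x = 0, y = 0 ↦ 1
x = 0, y = 1/3 ↦ 1
x = 0, y = 2/3 ↦ 1
x = 0, y = 1 ↦ 1
x = 1/3, y = 0 ↦ 1
x = 1/3, y = 1/3 ↦ 1
x = 1/3, y = 2/3 ↦ 1
x = 1/3, y = 1 ↦ 1
x = 2/3, y = 0 ↦ 1
x = 2/3, y = 1/3 ↦ 1
x = 2/3, y = 2/3 ↦ 1
x = 2/3, y = 1 ↦ 1
x = 1, y = 0 ↦ 1
x = 1, y = 1/3 ↦ 1
x = 1, y = 2/3 ↦ 1
x = 1, y = 1 ↦ 1
Every assignment gives a value ≥ 1.

Yes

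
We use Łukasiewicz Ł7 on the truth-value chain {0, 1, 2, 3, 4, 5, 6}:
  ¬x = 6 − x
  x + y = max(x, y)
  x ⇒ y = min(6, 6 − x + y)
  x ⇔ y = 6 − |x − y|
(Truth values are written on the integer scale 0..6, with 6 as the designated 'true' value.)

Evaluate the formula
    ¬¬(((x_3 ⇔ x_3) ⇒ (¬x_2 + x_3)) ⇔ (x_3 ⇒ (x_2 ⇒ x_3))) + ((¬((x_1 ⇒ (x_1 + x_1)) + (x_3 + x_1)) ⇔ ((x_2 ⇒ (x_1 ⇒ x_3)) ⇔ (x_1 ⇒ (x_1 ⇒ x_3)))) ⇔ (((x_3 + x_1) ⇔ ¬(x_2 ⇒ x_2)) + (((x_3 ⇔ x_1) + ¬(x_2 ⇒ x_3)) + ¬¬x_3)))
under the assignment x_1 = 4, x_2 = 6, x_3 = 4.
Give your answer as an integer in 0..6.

4

x_3 ⇔ x_3 = 4 ⇔ 4 = 6
¬x_2 = ¬6 = 0
¬x_2 + x_3 = 0 + 4 = 4
(x_3 ⇔ x_3) ⇒ (¬x_2 + x_3) = 6 ⇒ 4 = 4
x_2 ⇒ x_3 = 6 ⇒ 4 = 4
x_3 ⇒ (x_2 ⇒ x_3) = 4 ⇒ 4 = 6
((x_3 ⇔ x_3) ⇒ (¬x_2 + x_3)) ⇔ (x_3 ⇒ (x_2 ⇒ x_3)) = 4 ⇔ 6 = 4
¬(((x_3 ⇔ x_3) ⇒ (¬x_2 + x_3)) ⇔ (x_3 ⇒ (x_2 ⇒ x_3))) = ¬4 = 2
¬¬(((x_3 ⇔ x_3) ⇒ (¬x_2 + x_3)) ⇔ (x_3 ⇒ (x_2 ⇒ x_3))) = ¬2 = 4
x_1 + x_1 = 4 + 4 = 4
x_1 ⇒ (x_1 + x_1) = 4 ⇒ 4 = 6
x_3 + x_1 = 4 + 4 = 4
(x_1 ⇒ (x_1 + x_1)) + (x_3 + x_1) = 6 + 4 = 6
¬((x_1 ⇒ (x_1 + x_1)) + (x_3 + x_1)) = ¬6 = 0
x_1 ⇒ x_3 = 4 ⇒ 4 = 6
x_2 ⇒ (x_1 ⇒ x_3) = 6 ⇒ 6 = 6
x_1 ⇒ x_3 = 4 ⇒ 4 = 6
x_1 ⇒ (x_1 ⇒ x_3) = 4 ⇒ 6 = 6
(x_2 ⇒ (x_1 ⇒ x_3)) ⇔ (x_1 ⇒ (x_1 ⇒ x_3)) = 6 ⇔ 6 = 6
¬((x_1 ⇒ (x_1 + x_1)) + (x_3 + x_1)) ⇔ ((x_2 ⇒ (x_1 ⇒ x_3)) ⇔ (x_1 ⇒ (x_1 ⇒ x_3))) = 0 ⇔ 6 = 0
x_3 + x_1 = 4 + 4 = 4
x_2 ⇒ x_2 = 6 ⇒ 6 = 6
¬(x_2 ⇒ x_2) = ¬6 = 0
(x_3 + x_1) ⇔ ¬(x_2 ⇒ x_2) = 4 ⇔ 0 = 2
x_3 ⇔ x_1 = 4 ⇔ 4 = 6
x_2 ⇒ x_3 = 6 ⇒ 4 = 4
¬(x_2 ⇒ x_3) = ¬4 = 2
(x_3 ⇔ x_1) + ¬(x_2 ⇒ x_3) = 6 + 2 = 6
¬x_3 = ¬4 = 2
¬¬x_3 = ¬2 = 4
((x_3 ⇔ x_1) + ¬(x_2 ⇒ x_3)) + ¬¬x_3 = 6 + 4 = 6
((x_3 + x_1) ⇔ ¬(x_2 ⇒ x_2)) + (((x_3 ⇔ x_1) + ¬(x_2 ⇒ x_3)) + ¬¬x_3) = 2 + 6 = 6
(¬((x_1 ⇒ (x_1 + x_1)) + (x_3 + x_1)) ⇔ ((x_2 ⇒ (x_1 ⇒ x_3)) ⇔ (x_1 ⇒ (x_1 ⇒ x_3)))) ⇔ (((x_3 + x_1) ⇔ ¬(x_2 ⇒ x_2)) + (((x_3 ⇔ x_1) + ¬(x_2 ⇒ x_3)) + ¬¬x_3)) = 0 ⇔ 6 = 0
¬¬(((x_3 ⇔ x_3) ⇒ (¬x_2 + x_3)) ⇔ (x_3 ⇒ (x_2 ⇒ x_3))) + ((¬((x_1 ⇒ (x_1 + x_1)) + (x_3 + x_1)) ⇔ ((x_2 ⇒ (x_1 ⇒ x_3)) ⇔ (x_1 ⇒ (x_1 ⇒ x_3)))) ⇔ (((x_3 + x_1) ⇔ ¬(x_2 ⇒ x_2)) + (((x_3 ⇔ x_1) + ¬(x_2 ⇒ x_3)) + ¬¬x_3))) = 4 + 0 = 4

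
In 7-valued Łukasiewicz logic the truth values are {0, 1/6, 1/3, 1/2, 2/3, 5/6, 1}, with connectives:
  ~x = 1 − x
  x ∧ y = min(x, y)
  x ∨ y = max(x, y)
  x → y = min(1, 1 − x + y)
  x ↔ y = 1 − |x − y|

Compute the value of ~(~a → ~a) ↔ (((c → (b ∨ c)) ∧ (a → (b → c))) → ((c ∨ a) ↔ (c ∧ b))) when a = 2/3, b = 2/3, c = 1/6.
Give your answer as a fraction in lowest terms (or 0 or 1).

~a = ~2/3 = 1/3
~a = ~2/3 = 1/3
~a → ~a = 1/3 → 1/3 = 1
~(~a → ~a) = ~1 = 0
b ∨ c = 2/3 ∨ 1/6 = 2/3
c → (b ∨ c) = 1/6 → 2/3 = 1
b → c = 2/3 → 1/6 = 1/2
a → (b → c) = 2/3 → 1/2 = 5/6
(c → (b ∨ c)) ∧ (a → (b → c)) = 1 ∧ 5/6 = 5/6
c ∨ a = 1/6 ∨ 2/3 = 2/3
c ∧ b = 1/6 ∧ 2/3 = 1/6
(c ∨ a) ↔ (c ∧ b) = 2/3 ↔ 1/6 = 1/2
((c → (b ∨ c)) ∧ (a → (b → c))) → ((c ∨ a) ↔ (c ∧ b)) = 5/6 → 1/2 = 2/3
~(~a → ~a) ↔ (((c → (b ∨ c)) ∧ (a → (b → c))) → ((c ∨ a) ↔ (c ∧ b))) = 0 ↔ 2/3 = 1/3

1/3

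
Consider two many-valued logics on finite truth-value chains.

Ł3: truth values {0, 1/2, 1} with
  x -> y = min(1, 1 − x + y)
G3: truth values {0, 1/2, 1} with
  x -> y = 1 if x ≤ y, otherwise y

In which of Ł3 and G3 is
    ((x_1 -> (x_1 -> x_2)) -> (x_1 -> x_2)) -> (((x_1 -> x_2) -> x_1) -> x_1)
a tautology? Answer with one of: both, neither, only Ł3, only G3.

only Ł3

In Ł3: every assignment gives 1 — tautology.
In G3: at x_1 = 1/2, x_2 = 0 the value is 1/2 — not a tautology.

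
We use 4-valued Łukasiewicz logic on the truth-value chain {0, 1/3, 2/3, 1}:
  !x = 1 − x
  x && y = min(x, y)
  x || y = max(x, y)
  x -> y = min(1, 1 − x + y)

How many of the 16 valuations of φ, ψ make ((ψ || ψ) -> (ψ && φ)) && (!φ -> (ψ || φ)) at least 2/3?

11

φ = 0, ψ = 0 ↦ 0  <
φ = 0, ψ = 1/3 ↦ 1/3  <
φ = 0, ψ = 2/3 ↦ 1/3  <
φ = 0, ψ = 1 ↦ 0  <
φ = 1/3, ψ = 0 ↦ 2/3  ≥
φ = 1/3, ψ = 1/3 ↦ 2/3  ≥
φ = 1/3, ψ = 2/3 ↦ 2/3  ≥
φ = 1/3, ψ = 1 ↦ 1/3  <
φ = 2/3, ψ = 0 ↦ 1  ≥
φ = 2/3, ψ = 1/3 ↦ 1  ≥
φ = 2/3, ψ = 2/3 ↦ 1  ≥
φ = 2/3, ψ = 1 ↦ 2/3  ≥
φ = 1, ψ = 0 ↦ 1  ≥
φ = 1, ψ = 1/3 ↦ 1  ≥
φ = 1, ψ = 2/3 ↦ 1  ≥
φ = 1, ψ = 1 ↦ 1  ≥
So 11 of the 16 assignments meet the threshold.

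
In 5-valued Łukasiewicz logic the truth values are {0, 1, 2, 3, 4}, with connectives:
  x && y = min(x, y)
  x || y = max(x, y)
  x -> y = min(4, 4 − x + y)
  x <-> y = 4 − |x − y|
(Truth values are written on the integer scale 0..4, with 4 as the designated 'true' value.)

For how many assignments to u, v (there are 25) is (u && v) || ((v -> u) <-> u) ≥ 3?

value 4: 9 assignments (counts)
value 3: 7 assignments (counts)
value 2: 5 assignments
value 1: 3 assignments
value 0: 1 assignment
So 16 of the 25 assignments meet the threshold.

16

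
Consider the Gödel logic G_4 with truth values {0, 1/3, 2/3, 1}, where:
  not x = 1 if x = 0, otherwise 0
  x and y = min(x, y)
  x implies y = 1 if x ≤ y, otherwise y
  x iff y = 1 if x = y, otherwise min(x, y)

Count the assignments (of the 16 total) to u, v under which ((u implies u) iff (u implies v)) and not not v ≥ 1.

9

u = 0, v = 0 ↦ 0  <
u = 0, v = 1/3 ↦ 1  ≥
u = 0, v = 2/3 ↦ 1  ≥
u = 0, v = 1 ↦ 1  ≥
u = 1/3, v = 0 ↦ 0  <
u = 1/3, v = 1/3 ↦ 1  ≥
u = 1/3, v = 2/3 ↦ 1  ≥
u = 1/3, v = 1 ↦ 1  ≥
u = 2/3, v = 0 ↦ 0  <
u = 2/3, v = 1/3 ↦ 1/3  <
u = 2/3, v = 2/3 ↦ 1  ≥
u = 2/3, v = 1 ↦ 1  ≥
u = 1, v = 0 ↦ 0  <
u = 1, v = 1/3 ↦ 1/3  <
u = 1, v = 2/3 ↦ 2/3  <
u = 1, v = 1 ↦ 1  ≥
So 9 of the 16 assignments meet the threshold.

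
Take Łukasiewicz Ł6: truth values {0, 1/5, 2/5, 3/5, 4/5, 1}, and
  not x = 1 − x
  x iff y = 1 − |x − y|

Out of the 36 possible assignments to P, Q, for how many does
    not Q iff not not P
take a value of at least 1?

6

value 1: 6 assignments (counts)
value 4/5: 10 assignments
value 3/5: 8 assignments
value 2/5: 6 assignments
value 1/5: 4 assignments
value 0: 2 assignments
So 6 of the 36 assignments meet the threshold.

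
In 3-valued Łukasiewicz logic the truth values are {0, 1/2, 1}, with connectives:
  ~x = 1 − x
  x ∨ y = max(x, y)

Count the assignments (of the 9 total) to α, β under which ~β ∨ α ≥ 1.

5

α = 0, β = 0 ↦ 1  ≥
α = 0, β = 1/2 ↦ 1/2  <
α = 0, β = 1 ↦ 0  <
α = 1/2, β = 0 ↦ 1  ≥
α = 1/2, β = 1/2 ↦ 1/2  <
α = 1/2, β = 1 ↦ 1/2  <
α = 1, β = 0 ↦ 1  ≥
α = 1, β = 1/2 ↦ 1  ≥
α = 1, β = 1 ↦ 1  ≥
So 5 of the 9 assignments meet the threshold.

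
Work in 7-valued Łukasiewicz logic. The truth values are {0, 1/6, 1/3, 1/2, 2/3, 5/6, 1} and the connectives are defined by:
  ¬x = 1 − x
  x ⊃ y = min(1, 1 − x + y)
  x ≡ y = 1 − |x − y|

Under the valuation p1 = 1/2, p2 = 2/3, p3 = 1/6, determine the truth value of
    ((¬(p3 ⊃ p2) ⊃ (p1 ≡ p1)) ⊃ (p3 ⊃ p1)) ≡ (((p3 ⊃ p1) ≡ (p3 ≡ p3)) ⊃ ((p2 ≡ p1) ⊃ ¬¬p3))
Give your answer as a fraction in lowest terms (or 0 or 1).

1/3

p3 ⊃ p2 = 1/6 ⊃ 2/3 = 1
¬(p3 ⊃ p2) = ¬1 = 0
p1 ≡ p1 = 1/2 ≡ 1/2 = 1
¬(p3 ⊃ p2) ⊃ (p1 ≡ p1) = 0 ⊃ 1 = 1
p3 ⊃ p1 = 1/6 ⊃ 1/2 = 1
(¬(p3 ⊃ p2) ⊃ (p1 ≡ p1)) ⊃ (p3 ⊃ p1) = 1 ⊃ 1 = 1
p3 ⊃ p1 = 1/6 ⊃ 1/2 = 1
p3 ≡ p3 = 1/6 ≡ 1/6 = 1
(p3 ⊃ p1) ≡ (p3 ≡ p3) = 1 ≡ 1 = 1
p2 ≡ p1 = 2/3 ≡ 1/2 = 5/6
¬p3 = ¬1/6 = 5/6
¬¬p3 = ¬5/6 = 1/6
(p2 ≡ p1) ⊃ ¬¬p3 = 5/6 ⊃ 1/6 = 1/3
((p3 ⊃ p1) ≡ (p3 ≡ p3)) ⊃ ((p2 ≡ p1) ⊃ ¬¬p3) = 1 ⊃ 1/3 = 1/3
((¬(p3 ⊃ p2) ⊃ (p1 ≡ p1)) ⊃ (p3 ⊃ p1)) ≡ (((p3 ⊃ p1) ≡ (p3 ≡ p3)) ⊃ ((p2 ≡ p1) ⊃ ¬¬p3)) = 1 ≡ 1/3 = 1/3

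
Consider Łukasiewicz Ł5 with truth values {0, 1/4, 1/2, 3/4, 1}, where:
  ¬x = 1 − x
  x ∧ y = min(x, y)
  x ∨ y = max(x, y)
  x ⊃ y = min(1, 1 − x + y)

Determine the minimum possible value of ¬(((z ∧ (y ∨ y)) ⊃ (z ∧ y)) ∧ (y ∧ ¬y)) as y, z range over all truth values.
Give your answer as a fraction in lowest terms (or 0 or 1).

Take y = 1/2, z = 0:
y ∨ y = 1/2 ∨ 1/2 = 1/2
z ∧ (y ∨ y) = 0 ∧ 1/2 = 0
z ∧ y = 0 ∧ 1/2 = 0
(z ∧ (y ∨ y)) ⊃ (z ∧ y) = 0 ⊃ 0 = 1
¬y = ¬1/2 = 1/2
y ∧ ¬y = 1/2 ∧ 1/2 = 1/2
((z ∧ (y ∨ y)) ⊃ (z ∧ y)) ∧ (y ∧ ¬y) = 1 ∧ 1/2 = 1/2
¬(((z ∧ (y ∨ y)) ⊃ (z ∧ y)) ∧ (y ∧ ¬y)) = ¬1/2 = 1/2
No assignment yields a value below 1/2, so this is the minimum.

1/2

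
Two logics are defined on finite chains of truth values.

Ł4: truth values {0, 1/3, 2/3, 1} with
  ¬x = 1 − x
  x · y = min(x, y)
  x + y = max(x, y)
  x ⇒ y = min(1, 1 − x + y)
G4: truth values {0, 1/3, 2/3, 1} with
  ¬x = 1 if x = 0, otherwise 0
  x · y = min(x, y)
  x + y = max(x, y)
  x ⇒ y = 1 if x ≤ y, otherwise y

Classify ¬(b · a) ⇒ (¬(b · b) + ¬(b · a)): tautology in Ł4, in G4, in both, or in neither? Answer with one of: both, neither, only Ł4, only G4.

In Ł4: every assignment gives 1 — tautology.
In G4: every assignment gives 1 — tautology.

both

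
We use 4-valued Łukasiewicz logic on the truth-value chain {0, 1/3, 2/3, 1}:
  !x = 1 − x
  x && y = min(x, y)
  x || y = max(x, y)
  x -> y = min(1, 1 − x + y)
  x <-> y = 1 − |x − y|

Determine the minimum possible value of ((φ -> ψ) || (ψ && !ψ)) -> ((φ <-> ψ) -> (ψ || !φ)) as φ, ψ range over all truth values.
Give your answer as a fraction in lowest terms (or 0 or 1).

Take φ = 1/3, ψ = 1/3:
φ -> ψ = 1/3 -> 1/3 = 1
!ψ = !1/3 = 2/3
ψ && !ψ = 1/3 && 2/3 = 1/3
(φ -> ψ) || (ψ && !ψ) = 1 || 1/3 = 1
φ <-> ψ = 1/3 <-> 1/3 = 1
!φ = !1/3 = 2/3
ψ || !φ = 1/3 || 2/3 = 2/3
(φ <-> ψ) -> (ψ || !φ) = 1 -> 2/3 = 2/3
((φ -> ψ) || (ψ && !ψ)) -> ((φ <-> ψ) -> (ψ || !φ)) = 1 -> 2/3 = 2/3
No assignment yields a value below 2/3, so this is the minimum.

2/3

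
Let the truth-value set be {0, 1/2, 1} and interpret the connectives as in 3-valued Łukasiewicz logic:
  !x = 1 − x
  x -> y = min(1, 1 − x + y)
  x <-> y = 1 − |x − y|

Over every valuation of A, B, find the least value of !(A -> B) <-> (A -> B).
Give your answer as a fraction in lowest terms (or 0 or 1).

Take A = 0, B = 0:
A -> B = 0 -> 0 = 1
!(A -> B) = !1 = 0
A -> B = 0 -> 0 = 1
!(A -> B) <-> (A -> B) = 0 <-> 1 = 0
No assignment yields a value below 0, so this is the minimum.

0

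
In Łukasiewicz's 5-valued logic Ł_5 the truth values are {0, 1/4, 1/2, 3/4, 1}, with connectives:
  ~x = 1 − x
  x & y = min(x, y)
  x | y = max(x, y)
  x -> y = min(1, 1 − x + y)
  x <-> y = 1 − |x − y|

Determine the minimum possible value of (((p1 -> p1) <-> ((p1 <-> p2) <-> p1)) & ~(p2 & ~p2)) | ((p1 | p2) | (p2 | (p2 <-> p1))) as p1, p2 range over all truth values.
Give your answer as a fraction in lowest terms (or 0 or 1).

Take p1 = 0, p2 = 1/2:
p1 -> p1 = 0 -> 0 = 1
p1 <-> p2 = 0 <-> 1/2 = 1/2
(p1 <-> p2) <-> p1 = 1/2 <-> 0 = 1/2
(p1 -> p1) <-> ((p1 <-> p2) <-> p1) = 1 <-> 1/2 = 1/2
~p2 = ~1/2 = 1/2
p2 & ~p2 = 1/2 & 1/2 = 1/2
~(p2 & ~p2) = ~1/2 = 1/2
((p1 -> p1) <-> ((p1 <-> p2) <-> p1)) & ~(p2 & ~p2) = 1/2 & 1/2 = 1/2
p1 | p2 = 0 | 1/2 = 1/2
p2 <-> p1 = 1/2 <-> 0 = 1/2
p2 | (p2 <-> p1) = 1/2 | 1/2 = 1/2
(p1 | p2) | (p2 | (p2 <-> p1)) = 1/2 | 1/2 = 1/2
(((p1 -> p1) <-> ((p1 <-> p2) <-> p1)) & ~(p2 & ~p2)) | ((p1 | p2) | (p2 | (p2 <-> p1))) = 1/2 | 1/2 = 1/2
No assignment yields a value below 1/2, so this is the minimum.

1/2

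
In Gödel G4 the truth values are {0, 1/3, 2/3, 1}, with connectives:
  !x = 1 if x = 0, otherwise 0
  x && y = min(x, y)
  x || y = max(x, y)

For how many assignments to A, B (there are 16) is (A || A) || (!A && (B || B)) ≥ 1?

A = 0, B = 0 ↦ 0  <
A = 0, B = 1/3 ↦ 1/3  <
A = 0, B = 2/3 ↦ 2/3  <
A = 0, B = 1 ↦ 1  ≥
A = 1/3, B = 0 ↦ 1/3  <
A = 1/3, B = 1/3 ↦ 1/3  <
A = 1/3, B = 2/3 ↦ 1/3  <
A = 1/3, B = 1 ↦ 1/3  <
A = 2/3, B = 0 ↦ 2/3  <
A = 2/3, B = 1/3 ↦ 2/3  <
A = 2/3, B = 2/3 ↦ 2/3  <
A = 2/3, B = 1 ↦ 2/3  <
A = 1, B = 0 ↦ 1  ≥
A = 1, B = 1/3 ↦ 1  ≥
A = 1, B = 2/3 ↦ 1  ≥
A = 1, B = 1 ↦ 1  ≥
So 5 of the 16 assignments meet the threshold.

5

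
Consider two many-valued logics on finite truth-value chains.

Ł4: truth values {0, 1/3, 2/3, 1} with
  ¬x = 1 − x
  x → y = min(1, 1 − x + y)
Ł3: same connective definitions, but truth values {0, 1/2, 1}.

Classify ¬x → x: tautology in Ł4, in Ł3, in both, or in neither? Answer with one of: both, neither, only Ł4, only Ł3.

neither

In Ł4: at x = 0 the value is 0 — not a tautology.
In Ł3: at x = 0 the value is 0 — not a tautology.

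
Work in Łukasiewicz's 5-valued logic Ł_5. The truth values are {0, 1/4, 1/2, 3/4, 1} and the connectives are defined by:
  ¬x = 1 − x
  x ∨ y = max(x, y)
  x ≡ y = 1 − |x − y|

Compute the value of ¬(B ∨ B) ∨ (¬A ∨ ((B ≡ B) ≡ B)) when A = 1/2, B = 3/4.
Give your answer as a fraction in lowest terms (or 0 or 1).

B ∨ B = 3/4 ∨ 3/4 = 3/4
¬(B ∨ B) = ¬3/4 = 1/4
¬A = ¬1/2 = 1/2
B ≡ B = 3/4 ≡ 3/4 = 1
(B ≡ B) ≡ B = 1 ≡ 3/4 = 3/4
¬A ∨ ((B ≡ B) ≡ B) = 1/2 ∨ 3/4 = 3/4
¬(B ∨ B) ∨ (¬A ∨ ((B ≡ B) ≡ B)) = 1/4 ∨ 3/4 = 3/4

3/4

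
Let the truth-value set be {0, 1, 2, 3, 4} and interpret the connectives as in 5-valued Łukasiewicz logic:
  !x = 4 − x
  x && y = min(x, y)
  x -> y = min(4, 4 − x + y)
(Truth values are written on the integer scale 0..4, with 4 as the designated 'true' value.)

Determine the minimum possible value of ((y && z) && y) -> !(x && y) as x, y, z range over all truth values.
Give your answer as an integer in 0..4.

Take x = 4, y = 4, z = 4:
y && z = 4 && 4 = 4
(y && z) && y = 4 && 4 = 4
x && y = 4 && 4 = 4
!(x && y) = !4 = 0
((y && z) && y) -> !(x && y) = 4 -> 0 = 0
No assignment yields a value below 0, so this is the minimum.

0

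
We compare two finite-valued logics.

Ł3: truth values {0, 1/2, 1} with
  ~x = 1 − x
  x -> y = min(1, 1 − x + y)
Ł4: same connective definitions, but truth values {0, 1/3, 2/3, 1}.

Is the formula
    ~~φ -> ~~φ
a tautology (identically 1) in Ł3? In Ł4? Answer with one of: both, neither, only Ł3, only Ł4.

In Ł3: every assignment gives 1 — tautology.
In Ł4: every assignment gives 1 — tautology.

both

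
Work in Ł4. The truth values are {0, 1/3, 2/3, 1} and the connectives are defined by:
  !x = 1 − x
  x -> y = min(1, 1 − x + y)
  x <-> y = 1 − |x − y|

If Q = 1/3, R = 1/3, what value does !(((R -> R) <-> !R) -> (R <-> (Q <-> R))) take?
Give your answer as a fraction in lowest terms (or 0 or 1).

1/3

R -> R = 1/3 -> 1/3 = 1
!R = !1/3 = 2/3
(R -> R) <-> !R = 1 <-> 2/3 = 2/3
Q <-> R = 1/3 <-> 1/3 = 1
R <-> (Q <-> R) = 1/3 <-> 1 = 1/3
((R -> R) <-> !R) -> (R <-> (Q <-> R)) = 2/3 -> 1/3 = 2/3
!(((R -> R) <-> !R) -> (R <-> (Q <-> R))) = !2/3 = 1/3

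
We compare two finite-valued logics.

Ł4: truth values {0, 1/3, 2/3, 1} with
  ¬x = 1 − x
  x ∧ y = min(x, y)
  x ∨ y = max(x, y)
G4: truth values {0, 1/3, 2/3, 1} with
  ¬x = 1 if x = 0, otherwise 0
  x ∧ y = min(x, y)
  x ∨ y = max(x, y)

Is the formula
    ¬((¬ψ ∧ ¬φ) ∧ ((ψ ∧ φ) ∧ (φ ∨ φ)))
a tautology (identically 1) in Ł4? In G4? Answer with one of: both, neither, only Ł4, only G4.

In Ł4: at φ = 1/3, ψ = 1/3 the value is 2/3 — not a tautology.
In G4: every assignment gives 1 — tautology.

only G4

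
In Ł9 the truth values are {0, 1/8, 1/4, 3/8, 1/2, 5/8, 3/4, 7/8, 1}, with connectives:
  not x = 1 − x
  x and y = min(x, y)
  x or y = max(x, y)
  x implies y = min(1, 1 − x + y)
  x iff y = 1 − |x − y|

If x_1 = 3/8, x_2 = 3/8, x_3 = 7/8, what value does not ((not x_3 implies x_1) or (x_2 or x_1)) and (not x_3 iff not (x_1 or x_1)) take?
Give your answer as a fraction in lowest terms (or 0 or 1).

not x_3 = not 7/8 = 1/8
not x_3 implies x_1 = 1/8 implies 3/8 = 1
x_2 or x_1 = 3/8 or 3/8 = 3/8
(not x_3 implies x_1) or (x_2 or x_1) = 1 or 3/8 = 1
not ((not x_3 implies x_1) or (x_2 or x_1)) = not 1 = 0
not x_3 = not 7/8 = 1/8
x_1 or x_1 = 3/8 or 3/8 = 3/8
not (x_1 or x_1) = not 3/8 = 5/8
not x_3 iff not (x_1 or x_1) = 1/8 iff 5/8 = 1/2
not ((not x_3 implies x_1) or (x_2 or x_1)) and (not x_3 iff not (x_1 or x_1)) = 0 and 1/2 = 0

0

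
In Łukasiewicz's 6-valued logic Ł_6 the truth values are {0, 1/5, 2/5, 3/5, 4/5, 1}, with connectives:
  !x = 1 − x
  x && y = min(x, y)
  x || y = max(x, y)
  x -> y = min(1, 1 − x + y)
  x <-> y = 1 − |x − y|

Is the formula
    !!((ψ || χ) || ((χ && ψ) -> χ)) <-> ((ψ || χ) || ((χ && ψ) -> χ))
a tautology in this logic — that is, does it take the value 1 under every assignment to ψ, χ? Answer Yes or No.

At ψ = 4/5, χ = 4/5, for instance:
ψ || χ = 4/5 || 4/5 = 4/5
χ && ψ = 4/5 && 4/5 = 4/5
(χ && ψ) -> χ = 4/5 -> 4/5 = 1
(ψ || χ) || ((χ && ψ) -> χ) = 4/5 || 1 = 1
!((ψ || χ) || ((χ && ψ) -> χ)) = !1 = 0
!!((ψ || χ) || ((χ && ψ) -> χ)) = !0 = 1
!!((ψ || χ) || ((χ && ψ) -> χ)) <-> ((ψ || χ) || ((χ && ψ) -> χ)) = 1 <-> 1 = 1
and checking the remaining 35 assignments likewise gives ≥ 1 in every case.

Yes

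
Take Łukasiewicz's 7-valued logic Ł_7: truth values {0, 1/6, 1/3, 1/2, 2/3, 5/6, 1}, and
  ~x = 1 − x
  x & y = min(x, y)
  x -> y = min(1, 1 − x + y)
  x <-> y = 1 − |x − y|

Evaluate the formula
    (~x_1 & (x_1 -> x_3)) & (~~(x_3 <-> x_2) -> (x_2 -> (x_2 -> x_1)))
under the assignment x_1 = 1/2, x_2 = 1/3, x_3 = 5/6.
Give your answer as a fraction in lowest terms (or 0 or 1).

1/2

~x_1 = ~1/2 = 1/2
x_1 -> x_3 = 1/2 -> 5/6 = 1
~x_1 & (x_1 -> x_3) = 1/2 & 1 = 1/2
x_3 <-> x_2 = 5/6 <-> 1/3 = 1/2
~(x_3 <-> x_2) = ~1/2 = 1/2
~~(x_3 <-> x_2) = ~1/2 = 1/2
x_2 -> x_1 = 1/3 -> 1/2 = 1
x_2 -> (x_2 -> x_1) = 1/3 -> 1 = 1
~~(x_3 <-> x_2) -> (x_2 -> (x_2 -> x_1)) = 1/2 -> 1 = 1
(~x_1 & (x_1 -> x_3)) & (~~(x_3 <-> x_2) -> (x_2 -> (x_2 -> x_1))) = 1/2 & 1 = 1/2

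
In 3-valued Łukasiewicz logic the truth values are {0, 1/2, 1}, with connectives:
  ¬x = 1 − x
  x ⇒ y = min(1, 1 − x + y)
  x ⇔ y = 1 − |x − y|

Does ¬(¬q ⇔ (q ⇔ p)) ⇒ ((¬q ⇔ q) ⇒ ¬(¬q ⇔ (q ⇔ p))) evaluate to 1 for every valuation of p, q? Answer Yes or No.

Yes

p = 0, q = 0 ↦ 1
p = 0, q = 1/2 ↦ 1
p = 0, q = 1 ↦ 1
p = 1/2, q = 0 ↦ 1
p = 1/2, q = 1/2 ↦ 1
p = 1/2, q = 1 ↦ 1
p = 1, q = 0 ↦ 1
p = 1, q = 1/2 ↦ 1
p = 1, q = 1 ↦ 1
Every assignment gives a value ≥ 1.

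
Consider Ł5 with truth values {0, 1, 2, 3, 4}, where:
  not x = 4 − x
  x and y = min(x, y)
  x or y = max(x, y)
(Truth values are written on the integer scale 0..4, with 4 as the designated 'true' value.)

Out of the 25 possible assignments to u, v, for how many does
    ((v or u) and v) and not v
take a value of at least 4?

0

value 2: 5 assignments
value 1: 10 assignments
value 0: 10 assignments
So 0 of the 25 assignments meet the threshold.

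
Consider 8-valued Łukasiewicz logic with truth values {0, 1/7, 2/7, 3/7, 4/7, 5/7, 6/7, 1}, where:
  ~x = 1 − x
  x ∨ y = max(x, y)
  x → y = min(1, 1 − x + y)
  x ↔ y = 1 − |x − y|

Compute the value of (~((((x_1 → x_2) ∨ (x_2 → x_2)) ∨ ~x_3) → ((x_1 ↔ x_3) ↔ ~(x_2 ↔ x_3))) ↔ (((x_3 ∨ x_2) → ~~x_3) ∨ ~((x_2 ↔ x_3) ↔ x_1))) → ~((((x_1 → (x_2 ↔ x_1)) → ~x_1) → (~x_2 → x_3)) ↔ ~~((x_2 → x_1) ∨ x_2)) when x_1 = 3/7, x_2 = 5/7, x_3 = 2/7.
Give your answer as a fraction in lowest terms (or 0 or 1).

3/7

x_1 → x_2 = 3/7 → 5/7 = 1
x_2 → x_2 = 5/7 → 5/7 = 1
(x_1 → x_2) ∨ (x_2 → x_2) = 1 ∨ 1 = 1
~x_3 = ~2/7 = 5/7
((x_1 → x_2) ∨ (x_2 → x_2)) ∨ ~x_3 = 1 ∨ 5/7 = 1
x_1 ↔ x_3 = 3/7 ↔ 2/7 = 6/7
x_2 ↔ x_3 = 5/7 ↔ 2/7 = 4/7
~(x_2 ↔ x_3) = ~4/7 = 3/7
(x_1 ↔ x_3) ↔ ~(x_2 ↔ x_3) = 6/7 ↔ 3/7 = 4/7
(((x_1 → x_2) ∨ (x_2 → x_2)) ∨ ~x_3) → ((x_1 ↔ x_3) ↔ ~(x_2 ↔ x_3)) = 1 → 4/7 = 4/7
~((((x_1 → x_2) ∨ (x_2 → x_2)) ∨ ~x_3) → ((x_1 ↔ x_3) ↔ ~(x_2 ↔ x_3))) = ~4/7 = 3/7
x_3 ∨ x_2 = 2/7 ∨ 5/7 = 5/7
~x_3 = ~2/7 = 5/7
~~x_3 = ~5/7 = 2/7
(x_3 ∨ x_2) → ~~x_3 = 5/7 → 2/7 = 4/7
x_2 ↔ x_3 = 5/7 ↔ 2/7 = 4/7
(x_2 ↔ x_3) ↔ x_1 = 4/7 ↔ 3/7 = 6/7
~((x_2 ↔ x_3) ↔ x_1) = ~6/7 = 1/7
((x_3 ∨ x_2) → ~~x_3) ∨ ~((x_2 ↔ x_3) ↔ x_1) = 4/7 ∨ 1/7 = 4/7
~((((x_1 → x_2) ∨ (x_2 → x_2)) ∨ ~x_3) → ((x_1 ↔ x_3) ↔ ~(x_2 ↔ x_3))) ↔ (((x_3 ∨ x_2) → ~~x_3) ∨ ~((x_2 ↔ x_3) ↔ x_1)) = 3/7 ↔ 4/7 = 6/7
x_2 ↔ x_1 = 5/7 ↔ 3/7 = 5/7
x_1 → (x_2 ↔ x_1) = 3/7 → 5/7 = 1
~x_1 = ~3/7 = 4/7
(x_1 → (x_2 ↔ x_1)) → ~x_1 = 1 → 4/7 = 4/7
~x_2 = ~5/7 = 2/7
~x_2 → x_3 = 2/7 → 2/7 = 1
((x_1 → (x_2 ↔ x_1)) → ~x_1) → (~x_2 → x_3) = 4/7 → 1 = 1
x_2 → x_1 = 5/7 → 3/7 = 5/7
(x_2 → x_1) ∨ x_2 = 5/7 ∨ 5/7 = 5/7
~((x_2 → x_1) ∨ x_2) = ~5/7 = 2/7
~~((x_2 → x_1) ∨ x_2) = ~2/7 = 5/7
(((x_1 → (x_2 ↔ x_1)) → ~x_1) → (~x_2 → x_3)) ↔ ~~((x_2 → x_1) ∨ x_2) = 1 ↔ 5/7 = 5/7
~((((x_1 → (x_2 ↔ x_1)) → ~x_1) → (~x_2 → x_3)) ↔ ~~((x_2 → x_1) ∨ x_2)) = ~5/7 = 2/7
(~((((x_1 → x_2) ∨ (x_2 → x_2)) ∨ ~x_3) → ((x_1 ↔ x_3) ↔ ~(x_2 ↔ x_3))) ↔ (((x_3 ∨ x_2) → ~~x_3) ∨ ~((x_2 ↔ x_3) ↔ x_1))) → ~((((x_1 → (x_2 ↔ x_1)) → ~x_1) → (~x_2 → x_3)) ↔ ~~((x_2 → x_1) ∨ x_2)) = 6/7 → 2/7 = 3/7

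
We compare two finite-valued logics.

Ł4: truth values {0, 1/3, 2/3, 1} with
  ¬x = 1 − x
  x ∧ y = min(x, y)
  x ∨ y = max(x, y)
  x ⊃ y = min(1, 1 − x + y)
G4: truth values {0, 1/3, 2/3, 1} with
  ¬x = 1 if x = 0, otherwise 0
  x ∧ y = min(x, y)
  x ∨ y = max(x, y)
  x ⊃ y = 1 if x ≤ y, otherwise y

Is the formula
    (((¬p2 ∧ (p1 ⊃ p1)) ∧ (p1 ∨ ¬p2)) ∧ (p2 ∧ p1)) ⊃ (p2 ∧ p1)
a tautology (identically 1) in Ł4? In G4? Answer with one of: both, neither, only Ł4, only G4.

In Ł4: every assignment gives 1 — tautology.
In G4: every assignment gives 1 — tautology.

both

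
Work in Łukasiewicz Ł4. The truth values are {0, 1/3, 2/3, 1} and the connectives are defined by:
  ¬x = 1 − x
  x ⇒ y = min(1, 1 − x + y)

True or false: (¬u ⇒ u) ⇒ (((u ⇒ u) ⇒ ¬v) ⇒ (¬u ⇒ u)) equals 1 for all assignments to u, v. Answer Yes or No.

Yes

u = 0, v = 0 ↦ 1
u = 0, v = 1/3 ↦ 1
u = 0, v = 2/3 ↦ 1
u = 0, v = 1 ↦ 1
u = 1/3, v = 0 ↦ 1
u = 1/3, v = 1/3 ↦ 1
u = 1/3, v = 2/3 ↦ 1
u = 1/3, v = 1 ↦ 1
u = 2/3, v = 0 ↦ 1
u = 2/3, v = 1/3 ↦ 1
u = 2/3, v = 2/3 ↦ 1
u = 2/3, v = 1 ↦ 1
u = 1, v = 0 ↦ 1
u = 1, v = 1/3 ↦ 1
u = 1, v = 2/3 ↦ 1
u = 1, v = 1 ↦ 1
Every assignment gives a value ≥ 1.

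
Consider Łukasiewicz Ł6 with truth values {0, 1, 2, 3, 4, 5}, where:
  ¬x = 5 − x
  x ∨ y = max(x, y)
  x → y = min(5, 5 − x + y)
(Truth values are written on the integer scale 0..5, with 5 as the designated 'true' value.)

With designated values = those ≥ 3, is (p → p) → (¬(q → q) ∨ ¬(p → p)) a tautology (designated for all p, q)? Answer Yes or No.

No

Counterexample: take p = 0, q = 0.
p → p = 0 → 0 = 5
q → q = 0 → 0 = 5
¬(q → q) = ¬5 = 0
p → p = 0 → 0 = 5
¬(p → p) = ¬5 = 0
¬(q → q) ∨ ¬(p → p) = 0 ∨ 0 = 0
(p → p) → (¬(q → q) ∨ ¬(p → p)) = 5 → 0 = 0
This gives 0, which is below 3.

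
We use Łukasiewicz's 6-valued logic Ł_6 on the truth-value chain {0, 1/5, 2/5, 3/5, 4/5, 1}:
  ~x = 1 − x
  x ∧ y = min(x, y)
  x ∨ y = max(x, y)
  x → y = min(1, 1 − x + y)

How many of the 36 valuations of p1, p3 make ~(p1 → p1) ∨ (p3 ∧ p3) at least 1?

value 1: 6 assignments (counts)
value 4/5: 6 assignments
value 3/5: 6 assignments
value 2/5: 6 assignments
value 1/5: 6 assignments
value 0: 6 assignments
So 6 of the 36 assignments meet the threshold.

6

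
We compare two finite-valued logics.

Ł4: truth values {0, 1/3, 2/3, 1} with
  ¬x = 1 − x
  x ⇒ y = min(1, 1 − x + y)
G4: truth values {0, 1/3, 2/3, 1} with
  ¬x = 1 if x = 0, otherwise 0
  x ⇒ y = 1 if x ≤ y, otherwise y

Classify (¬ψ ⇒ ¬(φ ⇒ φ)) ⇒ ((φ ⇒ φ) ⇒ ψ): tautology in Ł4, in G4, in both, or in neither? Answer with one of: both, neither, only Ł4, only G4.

only Ł4

In Ł4: every assignment gives 1 — tautology.
In G4: at φ = 0, ψ = 1/3 the value is 1/3 — not a tautology.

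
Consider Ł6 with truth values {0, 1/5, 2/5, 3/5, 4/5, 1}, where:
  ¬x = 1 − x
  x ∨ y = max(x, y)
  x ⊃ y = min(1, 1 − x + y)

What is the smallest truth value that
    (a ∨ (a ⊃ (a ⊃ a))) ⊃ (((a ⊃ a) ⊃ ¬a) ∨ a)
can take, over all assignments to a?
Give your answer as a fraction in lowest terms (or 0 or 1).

Take a = 2/5:
a ⊃ a = 2/5 ⊃ 2/5 = 1
a ⊃ (a ⊃ a) = 2/5 ⊃ 1 = 1
a ∨ (a ⊃ (a ⊃ a)) = 2/5 ∨ 1 = 1
a ⊃ a = 2/5 ⊃ 2/5 = 1
¬a = ¬2/5 = 3/5
(a ⊃ a) ⊃ ¬a = 1 ⊃ 3/5 = 3/5
((a ⊃ a) ⊃ ¬a) ∨ a = 3/5 ∨ 2/5 = 3/5
(a ∨ (a ⊃ (a ⊃ a))) ⊃ (((a ⊃ a) ⊃ ¬a) ∨ a) = 1 ⊃ 3/5 = 3/5
No assignment yields a value below 3/5, so this is the minimum.

3/5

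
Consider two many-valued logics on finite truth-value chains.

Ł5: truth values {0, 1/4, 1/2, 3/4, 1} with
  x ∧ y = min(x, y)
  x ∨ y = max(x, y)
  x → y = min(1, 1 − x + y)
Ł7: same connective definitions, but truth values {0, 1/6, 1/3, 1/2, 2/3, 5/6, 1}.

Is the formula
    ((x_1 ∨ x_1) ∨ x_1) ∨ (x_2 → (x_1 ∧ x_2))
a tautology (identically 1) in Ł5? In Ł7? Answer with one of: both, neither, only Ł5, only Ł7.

neither

In Ł5: at x_1 = 0, x_2 = 1/4 the value is 3/4 — not a tautology.
In Ł7: at x_1 = 0, x_2 = 1/6 the value is 5/6 — not a tautology.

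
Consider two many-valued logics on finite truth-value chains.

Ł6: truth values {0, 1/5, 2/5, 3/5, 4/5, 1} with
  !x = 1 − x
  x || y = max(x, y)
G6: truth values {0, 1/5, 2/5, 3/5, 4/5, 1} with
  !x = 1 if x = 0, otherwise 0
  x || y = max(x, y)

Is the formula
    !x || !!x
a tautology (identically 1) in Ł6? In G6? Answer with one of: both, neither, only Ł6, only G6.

only G6

In Ł6: at x = 1/5 the value is 4/5 — not a tautology.
In G6: every assignment gives 1 — tautology.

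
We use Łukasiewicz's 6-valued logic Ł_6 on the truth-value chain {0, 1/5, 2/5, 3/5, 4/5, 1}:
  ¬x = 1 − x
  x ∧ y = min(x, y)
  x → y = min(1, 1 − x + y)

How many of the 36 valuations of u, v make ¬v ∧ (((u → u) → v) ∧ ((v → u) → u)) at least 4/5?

value 2/5: 12 assignments
value 1/5: 12 assignments
value 0: 12 assignments
So 0 of the 36 assignments meet the threshold.

0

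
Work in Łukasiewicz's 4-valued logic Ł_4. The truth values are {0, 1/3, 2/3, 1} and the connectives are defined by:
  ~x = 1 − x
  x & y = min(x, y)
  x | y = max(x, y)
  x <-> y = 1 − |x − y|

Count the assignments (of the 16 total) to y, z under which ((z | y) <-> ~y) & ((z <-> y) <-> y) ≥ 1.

y = 0, z = 0 ↦ 0  <
y = 0, z = 1/3 ↦ 1/3  <
y = 0, z = 2/3 ↦ 2/3  <
y = 0, z = 1 ↦ 1  ≥
y = 1/3, z = 0 ↦ 2/3  <
y = 1/3, z = 1/3 ↦ 1/3  <
y = 1/3, z = 2/3 ↦ 2/3  <
y = 1/3, z = 1 ↦ 2/3  <
y = 2/3, z = 0 ↦ 2/3  <
y = 2/3, z = 1/3 ↦ 2/3  <
y = 2/3, z = 2/3 ↦ 2/3  <
y = 2/3, z = 1 ↦ 1/3  <
y = 1, z = 0 ↦ 0  <
y = 1, z = 1/3 ↦ 0  <
y = 1, z = 2/3 ↦ 0  <
y = 1, z = 1 ↦ 0  <
So 1 of the 16 assignments meets the threshold.

1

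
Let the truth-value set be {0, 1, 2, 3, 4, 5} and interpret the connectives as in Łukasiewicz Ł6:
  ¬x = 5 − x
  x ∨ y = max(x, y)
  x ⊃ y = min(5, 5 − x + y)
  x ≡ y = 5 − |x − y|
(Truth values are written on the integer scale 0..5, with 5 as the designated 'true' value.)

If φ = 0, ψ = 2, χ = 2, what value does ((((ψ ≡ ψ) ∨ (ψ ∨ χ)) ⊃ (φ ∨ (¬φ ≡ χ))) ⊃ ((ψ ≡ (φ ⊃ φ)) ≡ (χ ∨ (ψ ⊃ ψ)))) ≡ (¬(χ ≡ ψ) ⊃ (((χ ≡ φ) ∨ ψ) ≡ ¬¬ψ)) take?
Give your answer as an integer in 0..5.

ψ ≡ ψ = 2 ≡ 2 = 5
ψ ∨ χ = 2 ∨ 2 = 2
(ψ ≡ ψ) ∨ (ψ ∨ χ) = 5 ∨ 2 = 5
¬φ = ¬0 = 5
¬φ ≡ χ = 5 ≡ 2 = 2
φ ∨ (¬φ ≡ χ) = 0 ∨ 2 = 2
((ψ ≡ ψ) ∨ (ψ ∨ χ)) ⊃ (φ ∨ (¬φ ≡ χ)) = 5 ⊃ 2 = 2
φ ⊃ φ = 0 ⊃ 0 = 5
ψ ≡ (φ ⊃ φ) = 2 ≡ 5 = 2
ψ ⊃ ψ = 2 ⊃ 2 = 5
χ ∨ (ψ ⊃ ψ) = 2 ∨ 5 = 5
(ψ ≡ (φ ⊃ φ)) ≡ (χ ∨ (ψ ⊃ ψ)) = 2 ≡ 5 = 2
(((ψ ≡ ψ) ∨ (ψ ∨ χ)) ⊃ (φ ∨ (¬φ ≡ χ))) ⊃ ((ψ ≡ (φ ⊃ φ)) ≡ (χ ∨ (ψ ⊃ ψ))) = 2 ⊃ 2 = 5
χ ≡ ψ = 2 ≡ 2 = 5
¬(χ ≡ ψ) = ¬5 = 0
χ ≡ φ = 2 ≡ 0 = 3
(χ ≡ φ) ∨ ψ = 3 ∨ 2 = 3
¬ψ = ¬2 = 3
¬¬ψ = ¬3 = 2
((χ ≡ φ) ∨ ψ) ≡ ¬¬ψ = 3 ≡ 2 = 4
¬(χ ≡ ψ) ⊃ (((χ ≡ φ) ∨ ψ) ≡ ¬¬ψ) = 0 ⊃ 4 = 5
((((ψ ≡ ψ) ∨ (ψ ∨ χ)) ⊃ (φ ∨ (¬φ ≡ χ))) ⊃ ((ψ ≡ (φ ⊃ φ)) ≡ (χ ∨ (ψ ⊃ ψ)))) ≡ (¬(χ ≡ ψ) ⊃ (((χ ≡ φ) ∨ ψ) ≡ ¬¬ψ)) = 5 ≡ 5 = 5

5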